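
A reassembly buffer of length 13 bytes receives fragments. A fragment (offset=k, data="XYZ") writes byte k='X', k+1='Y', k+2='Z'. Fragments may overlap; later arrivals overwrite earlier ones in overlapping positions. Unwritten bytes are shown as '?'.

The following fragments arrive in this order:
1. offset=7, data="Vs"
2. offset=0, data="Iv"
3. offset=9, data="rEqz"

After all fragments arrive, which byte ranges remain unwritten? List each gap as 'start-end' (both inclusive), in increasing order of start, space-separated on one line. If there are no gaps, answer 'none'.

Answer: 2-6

Derivation:
Fragment 1: offset=7 len=2
Fragment 2: offset=0 len=2
Fragment 3: offset=9 len=4
Gaps: 2-6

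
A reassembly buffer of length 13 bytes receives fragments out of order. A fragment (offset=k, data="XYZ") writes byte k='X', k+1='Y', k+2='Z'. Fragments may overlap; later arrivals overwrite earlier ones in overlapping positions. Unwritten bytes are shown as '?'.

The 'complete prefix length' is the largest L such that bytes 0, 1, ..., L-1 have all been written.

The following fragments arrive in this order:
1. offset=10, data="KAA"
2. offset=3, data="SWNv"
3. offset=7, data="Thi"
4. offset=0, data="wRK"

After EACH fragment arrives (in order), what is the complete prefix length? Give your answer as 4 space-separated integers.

Fragment 1: offset=10 data="KAA" -> buffer=??????????KAA -> prefix_len=0
Fragment 2: offset=3 data="SWNv" -> buffer=???SWNv???KAA -> prefix_len=0
Fragment 3: offset=7 data="Thi" -> buffer=???SWNvThiKAA -> prefix_len=0
Fragment 4: offset=0 data="wRK" -> buffer=wRKSWNvThiKAA -> prefix_len=13

Answer: 0 0 0 13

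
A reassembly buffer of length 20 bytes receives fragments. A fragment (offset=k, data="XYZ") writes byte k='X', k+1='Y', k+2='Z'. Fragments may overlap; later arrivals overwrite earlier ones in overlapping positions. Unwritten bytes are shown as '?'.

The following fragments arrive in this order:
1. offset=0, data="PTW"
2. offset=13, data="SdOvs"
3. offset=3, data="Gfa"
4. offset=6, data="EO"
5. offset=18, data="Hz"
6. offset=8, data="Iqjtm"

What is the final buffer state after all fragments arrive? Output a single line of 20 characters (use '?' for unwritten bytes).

Fragment 1: offset=0 data="PTW" -> buffer=PTW?????????????????
Fragment 2: offset=13 data="SdOvs" -> buffer=PTW??????????SdOvs??
Fragment 3: offset=3 data="Gfa" -> buffer=PTWGfa???????SdOvs??
Fragment 4: offset=6 data="EO" -> buffer=PTWGfaEO?????SdOvs??
Fragment 5: offset=18 data="Hz" -> buffer=PTWGfaEO?????SdOvsHz
Fragment 6: offset=8 data="Iqjtm" -> buffer=PTWGfaEOIqjtmSdOvsHz

Answer: PTWGfaEOIqjtmSdOvsHz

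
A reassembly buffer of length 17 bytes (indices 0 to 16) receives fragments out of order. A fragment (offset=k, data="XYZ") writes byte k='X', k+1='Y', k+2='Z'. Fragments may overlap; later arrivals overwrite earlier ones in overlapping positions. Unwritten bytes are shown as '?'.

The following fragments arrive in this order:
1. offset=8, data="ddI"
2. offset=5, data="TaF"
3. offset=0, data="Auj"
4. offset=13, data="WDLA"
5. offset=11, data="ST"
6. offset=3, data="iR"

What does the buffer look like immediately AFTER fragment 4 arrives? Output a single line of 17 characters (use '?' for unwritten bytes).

Answer: Auj??TaFddI??WDLA

Derivation:
Fragment 1: offset=8 data="ddI" -> buffer=????????ddI??????
Fragment 2: offset=5 data="TaF" -> buffer=?????TaFddI??????
Fragment 3: offset=0 data="Auj" -> buffer=Auj??TaFddI??????
Fragment 4: offset=13 data="WDLA" -> buffer=Auj??TaFddI??WDLA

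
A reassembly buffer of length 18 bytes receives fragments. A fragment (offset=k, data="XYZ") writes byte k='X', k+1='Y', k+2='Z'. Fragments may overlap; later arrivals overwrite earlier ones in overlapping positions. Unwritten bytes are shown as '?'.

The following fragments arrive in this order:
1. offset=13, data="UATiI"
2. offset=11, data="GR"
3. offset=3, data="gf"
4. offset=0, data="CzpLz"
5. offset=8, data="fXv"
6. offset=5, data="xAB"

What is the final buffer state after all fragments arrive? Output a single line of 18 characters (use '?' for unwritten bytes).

Answer: CzpLzxABfXvGRUATiI

Derivation:
Fragment 1: offset=13 data="UATiI" -> buffer=?????????????UATiI
Fragment 2: offset=11 data="GR" -> buffer=???????????GRUATiI
Fragment 3: offset=3 data="gf" -> buffer=???gf??????GRUATiI
Fragment 4: offset=0 data="CzpLz" -> buffer=CzpLz??????GRUATiI
Fragment 5: offset=8 data="fXv" -> buffer=CzpLz???fXvGRUATiI
Fragment 6: offset=5 data="xAB" -> buffer=CzpLzxABfXvGRUATiI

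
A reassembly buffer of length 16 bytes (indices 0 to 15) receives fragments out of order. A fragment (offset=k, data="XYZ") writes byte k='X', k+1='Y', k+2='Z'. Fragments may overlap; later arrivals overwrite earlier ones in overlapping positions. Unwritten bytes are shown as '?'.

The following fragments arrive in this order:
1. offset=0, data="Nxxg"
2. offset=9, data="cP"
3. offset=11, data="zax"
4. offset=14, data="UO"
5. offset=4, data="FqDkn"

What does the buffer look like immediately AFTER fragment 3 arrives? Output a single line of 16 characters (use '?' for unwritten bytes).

Fragment 1: offset=0 data="Nxxg" -> buffer=Nxxg????????????
Fragment 2: offset=9 data="cP" -> buffer=Nxxg?????cP?????
Fragment 3: offset=11 data="zax" -> buffer=Nxxg?????cPzax??

Answer: Nxxg?????cPzax??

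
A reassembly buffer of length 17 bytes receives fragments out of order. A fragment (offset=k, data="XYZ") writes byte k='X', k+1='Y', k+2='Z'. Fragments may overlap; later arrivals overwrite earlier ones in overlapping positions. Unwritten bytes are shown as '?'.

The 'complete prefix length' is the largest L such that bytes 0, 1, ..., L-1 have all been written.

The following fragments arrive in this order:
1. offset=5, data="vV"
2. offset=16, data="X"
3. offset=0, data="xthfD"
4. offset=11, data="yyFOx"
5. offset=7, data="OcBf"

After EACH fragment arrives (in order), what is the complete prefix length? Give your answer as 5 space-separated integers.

Answer: 0 0 7 7 17

Derivation:
Fragment 1: offset=5 data="vV" -> buffer=?????vV?????????? -> prefix_len=0
Fragment 2: offset=16 data="X" -> buffer=?????vV?????????X -> prefix_len=0
Fragment 3: offset=0 data="xthfD" -> buffer=xthfDvV?????????X -> prefix_len=7
Fragment 4: offset=11 data="yyFOx" -> buffer=xthfDvV????yyFOxX -> prefix_len=7
Fragment 5: offset=7 data="OcBf" -> buffer=xthfDvVOcBfyyFOxX -> prefix_len=17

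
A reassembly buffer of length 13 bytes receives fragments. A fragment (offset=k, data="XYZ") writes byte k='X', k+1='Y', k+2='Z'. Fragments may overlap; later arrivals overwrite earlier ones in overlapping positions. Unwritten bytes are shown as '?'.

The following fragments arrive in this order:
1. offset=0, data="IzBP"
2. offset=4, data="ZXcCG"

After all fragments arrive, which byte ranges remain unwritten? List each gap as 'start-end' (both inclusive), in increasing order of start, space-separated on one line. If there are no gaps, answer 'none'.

Answer: 9-12

Derivation:
Fragment 1: offset=0 len=4
Fragment 2: offset=4 len=5
Gaps: 9-12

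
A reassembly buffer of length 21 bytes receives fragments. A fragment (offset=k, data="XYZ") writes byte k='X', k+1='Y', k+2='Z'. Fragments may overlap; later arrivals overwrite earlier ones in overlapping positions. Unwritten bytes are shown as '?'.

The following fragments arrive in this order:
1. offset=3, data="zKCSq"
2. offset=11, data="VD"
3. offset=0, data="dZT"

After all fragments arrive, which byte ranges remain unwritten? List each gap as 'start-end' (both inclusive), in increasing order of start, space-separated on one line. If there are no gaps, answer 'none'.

Answer: 8-10 13-20

Derivation:
Fragment 1: offset=3 len=5
Fragment 2: offset=11 len=2
Fragment 3: offset=0 len=3
Gaps: 8-10 13-20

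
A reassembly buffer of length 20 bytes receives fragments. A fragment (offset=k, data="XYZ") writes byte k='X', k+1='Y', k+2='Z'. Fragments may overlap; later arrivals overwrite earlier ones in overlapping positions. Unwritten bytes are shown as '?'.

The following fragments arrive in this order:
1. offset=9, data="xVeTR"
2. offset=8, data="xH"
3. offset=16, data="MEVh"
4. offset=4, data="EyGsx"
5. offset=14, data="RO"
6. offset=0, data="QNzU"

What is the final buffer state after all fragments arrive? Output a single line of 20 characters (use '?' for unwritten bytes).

Answer: QNzUEyGsxHVeTRROMEVh

Derivation:
Fragment 1: offset=9 data="xVeTR" -> buffer=?????????xVeTR??????
Fragment 2: offset=8 data="xH" -> buffer=????????xHVeTR??????
Fragment 3: offset=16 data="MEVh" -> buffer=????????xHVeTR??MEVh
Fragment 4: offset=4 data="EyGsx" -> buffer=????EyGsxHVeTR??MEVh
Fragment 5: offset=14 data="RO" -> buffer=????EyGsxHVeTRROMEVh
Fragment 6: offset=0 data="QNzU" -> buffer=QNzUEyGsxHVeTRROMEVh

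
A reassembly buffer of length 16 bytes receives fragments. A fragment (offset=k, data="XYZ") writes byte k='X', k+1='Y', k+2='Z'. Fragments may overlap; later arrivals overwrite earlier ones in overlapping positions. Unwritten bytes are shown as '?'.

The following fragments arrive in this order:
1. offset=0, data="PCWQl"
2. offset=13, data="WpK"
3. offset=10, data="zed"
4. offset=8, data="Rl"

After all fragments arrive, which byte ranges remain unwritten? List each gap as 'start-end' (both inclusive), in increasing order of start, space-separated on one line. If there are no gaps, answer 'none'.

Answer: 5-7

Derivation:
Fragment 1: offset=0 len=5
Fragment 2: offset=13 len=3
Fragment 3: offset=10 len=3
Fragment 4: offset=8 len=2
Gaps: 5-7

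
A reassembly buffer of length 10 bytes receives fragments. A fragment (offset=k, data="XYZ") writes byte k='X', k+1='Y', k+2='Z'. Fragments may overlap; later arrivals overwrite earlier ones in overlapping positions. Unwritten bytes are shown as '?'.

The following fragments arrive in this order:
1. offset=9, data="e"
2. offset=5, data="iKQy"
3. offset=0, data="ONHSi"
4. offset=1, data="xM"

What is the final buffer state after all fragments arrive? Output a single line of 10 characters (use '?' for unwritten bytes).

Fragment 1: offset=9 data="e" -> buffer=?????????e
Fragment 2: offset=5 data="iKQy" -> buffer=?????iKQye
Fragment 3: offset=0 data="ONHSi" -> buffer=ONHSiiKQye
Fragment 4: offset=1 data="xM" -> buffer=OxMSiiKQye

Answer: OxMSiiKQye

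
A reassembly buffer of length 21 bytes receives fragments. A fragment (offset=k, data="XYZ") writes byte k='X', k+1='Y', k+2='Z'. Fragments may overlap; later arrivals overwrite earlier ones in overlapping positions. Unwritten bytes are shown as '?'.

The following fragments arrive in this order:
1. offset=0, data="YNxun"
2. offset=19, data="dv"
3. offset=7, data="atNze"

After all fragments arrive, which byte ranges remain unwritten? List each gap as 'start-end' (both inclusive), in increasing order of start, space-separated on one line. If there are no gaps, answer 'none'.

Answer: 5-6 12-18

Derivation:
Fragment 1: offset=0 len=5
Fragment 2: offset=19 len=2
Fragment 3: offset=7 len=5
Gaps: 5-6 12-18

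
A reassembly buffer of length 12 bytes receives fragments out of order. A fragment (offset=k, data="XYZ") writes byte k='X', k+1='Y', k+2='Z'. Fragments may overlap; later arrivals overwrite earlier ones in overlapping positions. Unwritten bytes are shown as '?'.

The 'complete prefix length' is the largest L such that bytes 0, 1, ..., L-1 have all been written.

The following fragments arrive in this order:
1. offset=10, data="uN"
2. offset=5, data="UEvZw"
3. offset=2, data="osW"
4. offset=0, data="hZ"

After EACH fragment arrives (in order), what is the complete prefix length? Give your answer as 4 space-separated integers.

Answer: 0 0 0 12

Derivation:
Fragment 1: offset=10 data="uN" -> buffer=??????????uN -> prefix_len=0
Fragment 2: offset=5 data="UEvZw" -> buffer=?????UEvZwuN -> prefix_len=0
Fragment 3: offset=2 data="osW" -> buffer=??osWUEvZwuN -> prefix_len=0
Fragment 4: offset=0 data="hZ" -> buffer=hZosWUEvZwuN -> prefix_len=12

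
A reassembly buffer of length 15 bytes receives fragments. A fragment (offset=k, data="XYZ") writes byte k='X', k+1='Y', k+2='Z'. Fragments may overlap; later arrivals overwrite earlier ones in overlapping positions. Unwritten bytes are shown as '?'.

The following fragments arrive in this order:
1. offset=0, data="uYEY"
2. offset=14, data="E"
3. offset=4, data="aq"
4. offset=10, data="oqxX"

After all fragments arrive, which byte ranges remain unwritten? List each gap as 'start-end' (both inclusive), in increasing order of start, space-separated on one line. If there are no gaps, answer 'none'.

Fragment 1: offset=0 len=4
Fragment 2: offset=14 len=1
Fragment 3: offset=4 len=2
Fragment 4: offset=10 len=4
Gaps: 6-9

Answer: 6-9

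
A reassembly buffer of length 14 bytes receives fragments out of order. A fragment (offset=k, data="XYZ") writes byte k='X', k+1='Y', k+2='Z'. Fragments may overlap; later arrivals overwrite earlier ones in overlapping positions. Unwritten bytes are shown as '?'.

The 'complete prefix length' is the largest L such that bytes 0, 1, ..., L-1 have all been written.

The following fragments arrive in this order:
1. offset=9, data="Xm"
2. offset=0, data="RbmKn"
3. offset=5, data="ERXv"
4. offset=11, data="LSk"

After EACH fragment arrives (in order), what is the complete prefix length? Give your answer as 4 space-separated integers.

Fragment 1: offset=9 data="Xm" -> buffer=?????????Xm??? -> prefix_len=0
Fragment 2: offset=0 data="RbmKn" -> buffer=RbmKn????Xm??? -> prefix_len=5
Fragment 3: offset=5 data="ERXv" -> buffer=RbmKnERXvXm??? -> prefix_len=11
Fragment 4: offset=11 data="LSk" -> buffer=RbmKnERXvXmLSk -> prefix_len=14

Answer: 0 5 11 14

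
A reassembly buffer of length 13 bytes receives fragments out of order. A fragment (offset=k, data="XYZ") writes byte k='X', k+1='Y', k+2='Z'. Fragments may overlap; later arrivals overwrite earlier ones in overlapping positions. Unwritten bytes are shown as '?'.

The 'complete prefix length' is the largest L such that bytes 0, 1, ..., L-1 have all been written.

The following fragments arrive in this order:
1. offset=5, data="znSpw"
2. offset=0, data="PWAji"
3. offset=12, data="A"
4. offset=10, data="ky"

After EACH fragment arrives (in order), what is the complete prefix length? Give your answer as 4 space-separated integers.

Fragment 1: offset=5 data="znSpw" -> buffer=?????znSpw??? -> prefix_len=0
Fragment 2: offset=0 data="PWAji" -> buffer=PWAjiznSpw??? -> prefix_len=10
Fragment 3: offset=12 data="A" -> buffer=PWAjiznSpw??A -> prefix_len=10
Fragment 4: offset=10 data="ky" -> buffer=PWAjiznSpwkyA -> prefix_len=13

Answer: 0 10 10 13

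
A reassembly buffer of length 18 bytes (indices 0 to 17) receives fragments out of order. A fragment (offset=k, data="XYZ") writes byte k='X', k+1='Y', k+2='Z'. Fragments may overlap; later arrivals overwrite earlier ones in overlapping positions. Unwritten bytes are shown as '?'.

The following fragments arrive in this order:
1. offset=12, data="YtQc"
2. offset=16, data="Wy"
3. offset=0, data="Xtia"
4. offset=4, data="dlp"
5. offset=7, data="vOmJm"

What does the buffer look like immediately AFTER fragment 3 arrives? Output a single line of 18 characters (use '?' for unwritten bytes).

Answer: Xtia????????YtQcWy

Derivation:
Fragment 1: offset=12 data="YtQc" -> buffer=????????????YtQc??
Fragment 2: offset=16 data="Wy" -> buffer=????????????YtQcWy
Fragment 3: offset=0 data="Xtia" -> buffer=Xtia????????YtQcWy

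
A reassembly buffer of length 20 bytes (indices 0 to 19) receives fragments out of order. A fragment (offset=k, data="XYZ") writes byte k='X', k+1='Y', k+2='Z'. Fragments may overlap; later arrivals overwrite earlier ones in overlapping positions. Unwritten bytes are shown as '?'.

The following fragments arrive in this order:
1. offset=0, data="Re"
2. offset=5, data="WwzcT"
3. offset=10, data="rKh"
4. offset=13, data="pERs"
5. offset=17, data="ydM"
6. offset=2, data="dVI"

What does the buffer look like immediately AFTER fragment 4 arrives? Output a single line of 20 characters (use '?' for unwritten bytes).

Fragment 1: offset=0 data="Re" -> buffer=Re??????????????????
Fragment 2: offset=5 data="WwzcT" -> buffer=Re???WwzcT??????????
Fragment 3: offset=10 data="rKh" -> buffer=Re???WwzcTrKh???????
Fragment 4: offset=13 data="pERs" -> buffer=Re???WwzcTrKhpERs???

Answer: Re???WwzcTrKhpERs???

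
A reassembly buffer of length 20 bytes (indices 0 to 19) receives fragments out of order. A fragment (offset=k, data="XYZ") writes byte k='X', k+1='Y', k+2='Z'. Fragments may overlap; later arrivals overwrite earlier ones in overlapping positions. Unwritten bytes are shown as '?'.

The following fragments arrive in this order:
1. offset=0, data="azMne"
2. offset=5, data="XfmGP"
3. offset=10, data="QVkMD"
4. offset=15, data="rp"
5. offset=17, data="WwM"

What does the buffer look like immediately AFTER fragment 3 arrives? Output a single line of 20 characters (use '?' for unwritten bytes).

Answer: azMneXfmGPQVkMD?????

Derivation:
Fragment 1: offset=0 data="azMne" -> buffer=azMne???????????????
Fragment 2: offset=5 data="XfmGP" -> buffer=azMneXfmGP??????????
Fragment 3: offset=10 data="QVkMD" -> buffer=azMneXfmGPQVkMD?????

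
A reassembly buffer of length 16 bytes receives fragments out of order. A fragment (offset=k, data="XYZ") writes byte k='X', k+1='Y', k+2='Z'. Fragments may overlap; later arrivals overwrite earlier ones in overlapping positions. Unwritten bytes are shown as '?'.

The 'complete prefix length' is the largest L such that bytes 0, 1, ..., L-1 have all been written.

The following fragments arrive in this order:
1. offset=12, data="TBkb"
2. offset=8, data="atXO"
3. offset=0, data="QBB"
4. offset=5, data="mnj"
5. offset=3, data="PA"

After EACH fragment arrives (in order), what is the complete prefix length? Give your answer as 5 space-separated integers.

Answer: 0 0 3 3 16

Derivation:
Fragment 1: offset=12 data="TBkb" -> buffer=????????????TBkb -> prefix_len=0
Fragment 2: offset=8 data="atXO" -> buffer=????????atXOTBkb -> prefix_len=0
Fragment 3: offset=0 data="QBB" -> buffer=QBB?????atXOTBkb -> prefix_len=3
Fragment 4: offset=5 data="mnj" -> buffer=QBB??mnjatXOTBkb -> prefix_len=3
Fragment 5: offset=3 data="PA" -> buffer=QBBPAmnjatXOTBkb -> prefix_len=16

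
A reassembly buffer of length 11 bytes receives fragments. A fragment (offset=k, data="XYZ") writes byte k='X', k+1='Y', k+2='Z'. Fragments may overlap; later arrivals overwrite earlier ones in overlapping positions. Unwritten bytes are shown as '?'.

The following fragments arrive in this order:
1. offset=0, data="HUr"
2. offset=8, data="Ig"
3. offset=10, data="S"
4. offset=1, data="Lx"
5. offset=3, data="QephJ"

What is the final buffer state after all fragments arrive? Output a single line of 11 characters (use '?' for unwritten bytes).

Fragment 1: offset=0 data="HUr" -> buffer=HUr????????
Fragment 2: offset=8 data="Ig" -> buffer=HUr?????Ig?
Fragment 3: offset=10 data="S" -> buffer=HUr?????IgS
Fragment 4: offset=1 data="Lx" -> buffer=HLx?????IgS
Fragment 5: offset=3 data="QephJ" -> buffer=HLxQephJIgS

Answer: HLxQephJIgS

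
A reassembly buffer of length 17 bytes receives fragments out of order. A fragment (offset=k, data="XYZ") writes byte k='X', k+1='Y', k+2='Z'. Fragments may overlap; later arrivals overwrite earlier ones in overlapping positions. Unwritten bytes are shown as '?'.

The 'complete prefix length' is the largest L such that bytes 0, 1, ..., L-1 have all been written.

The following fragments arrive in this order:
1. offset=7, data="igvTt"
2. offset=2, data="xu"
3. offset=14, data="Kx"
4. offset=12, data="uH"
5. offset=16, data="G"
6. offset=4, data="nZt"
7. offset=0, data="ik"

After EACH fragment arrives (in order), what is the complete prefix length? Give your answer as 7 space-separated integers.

Fragment 1: offset=7 data="igvTt" -> buffer=???????igvTt????? -> prefix_len=0
Fragment 2: offset=2 data="xu" -> buffer=??xu???igvTt????? -> prefix_len=0
Fragment 3: offset=14 data="Kx" -> buffer=??xu???igvTt??Kx? -> prefix_len=0
Fragment 4: offset=12 data="uH" -> buffer=??xu???igvTtuHKx? -> prefix_len=0
Fragment 5: offset=16 data="G" -> buffer=??xu???igvTtuHKxG -> prefix_len=0
Fragment 6: offset=4 data="nZt" -> buffer=??xunZtigvTtuHKxG -> prefix_len=0
Fragment 7: offset=0 data="ik" -> buffer=ikxunZtigvTtuHKxG -> prefix_len=17

Answer: 0 0 0 0 0 0 17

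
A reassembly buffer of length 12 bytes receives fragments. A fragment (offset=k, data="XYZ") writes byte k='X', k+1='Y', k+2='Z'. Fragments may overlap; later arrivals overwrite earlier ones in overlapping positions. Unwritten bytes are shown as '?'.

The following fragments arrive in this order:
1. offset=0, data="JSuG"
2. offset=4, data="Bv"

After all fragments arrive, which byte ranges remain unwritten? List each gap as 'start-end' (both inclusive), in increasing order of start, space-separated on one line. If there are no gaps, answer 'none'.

Fragment 1: offset=0 len=4
Fragment 2: offset=4 len=2
Gaps: 6-11

Answer: 6-11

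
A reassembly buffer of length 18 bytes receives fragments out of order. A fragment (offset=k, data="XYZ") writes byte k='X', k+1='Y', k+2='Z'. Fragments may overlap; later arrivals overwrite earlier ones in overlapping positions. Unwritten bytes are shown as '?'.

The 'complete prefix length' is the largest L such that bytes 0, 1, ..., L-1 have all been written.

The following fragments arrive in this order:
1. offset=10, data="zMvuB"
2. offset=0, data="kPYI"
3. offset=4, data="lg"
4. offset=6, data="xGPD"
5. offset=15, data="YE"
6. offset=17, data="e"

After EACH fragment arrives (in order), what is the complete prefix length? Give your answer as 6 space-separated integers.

Answer: 0 4 6 15 17 18

Derivation:
Fragment 1: offset=10 data="zMvuB" -> buffer=??????????zMvuB??? -> prefix_len=0
Fragment 2: offset=0 data="kPYI" -> buffer=kPYI??????zMvuB??? -> prefix_len=4
Fragment 3: offset=4 data="lg" -> buffer=kPYIlg????zMvuB??? -> prefix_len=6
Fragment 4: offset=6 data="xGPD" -> buffer=kPYIlgxGPDzMvuB??? -> prefix_len=15
Fragment 5: offset=15 data="YE" -> buffer=kPYIlgxGPDzMvuBYE? -> prefix_len=17
Fragment 6: offset=17 data="e" -> buffer=kPYIlgxGPDzMvuBYEe -> prefix_len=18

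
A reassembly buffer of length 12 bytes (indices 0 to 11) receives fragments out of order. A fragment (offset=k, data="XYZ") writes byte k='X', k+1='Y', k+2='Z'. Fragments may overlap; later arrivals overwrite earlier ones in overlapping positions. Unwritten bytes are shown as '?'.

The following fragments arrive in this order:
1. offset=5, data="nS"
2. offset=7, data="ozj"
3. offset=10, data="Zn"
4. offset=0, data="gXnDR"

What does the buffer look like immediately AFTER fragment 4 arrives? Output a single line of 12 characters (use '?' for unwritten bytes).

Answer: gXnDRnSozjZn

Derivation:
Fragment 1: offset=5 data="nS" -> buffer=?????nS?????
Fragment 2: offset=7 data="ozj" -> buffer=?????nSozj??
Fragment 3: offset=10 data="Zn" -> buffer=?????nSozjZn
Fragment 4: offset=0 data="gXnDR" -> buffer=gXnDRnSozjZn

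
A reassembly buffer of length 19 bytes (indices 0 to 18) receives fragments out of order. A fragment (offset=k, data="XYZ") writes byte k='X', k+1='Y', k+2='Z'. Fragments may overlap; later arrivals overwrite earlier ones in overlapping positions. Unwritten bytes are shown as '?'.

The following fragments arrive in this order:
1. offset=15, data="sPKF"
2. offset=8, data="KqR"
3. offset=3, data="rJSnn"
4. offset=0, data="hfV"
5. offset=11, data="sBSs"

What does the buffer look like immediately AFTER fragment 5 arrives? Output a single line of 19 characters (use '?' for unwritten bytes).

Answer: hfVrJSnnKqRsBSssPKF

Derivation:
Fragment 1: offset=15 data="sPKF" -> buffer=???????????????sPKF
Fragment 2: offset=8 data="KqR" -> buffer=????????KqR????sPKF
Fragment 3: offset=3 data="rJSnn" -> buffer=???rJSnnKqR????sPKF
Fragment 4: offset=0 data="hfV" -> buffer=hfVrJSnnKqR????sPKF
Fragment 5: offset=11 data="sBSs" -> buffer=hfVrJSnnKqRsBSssPKF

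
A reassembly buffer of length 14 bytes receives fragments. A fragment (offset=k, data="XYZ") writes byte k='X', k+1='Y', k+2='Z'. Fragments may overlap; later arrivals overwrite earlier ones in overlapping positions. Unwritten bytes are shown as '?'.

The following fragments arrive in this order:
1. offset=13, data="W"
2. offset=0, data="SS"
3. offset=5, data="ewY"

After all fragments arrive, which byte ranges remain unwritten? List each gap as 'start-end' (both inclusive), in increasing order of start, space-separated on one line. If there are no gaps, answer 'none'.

Fragment 1: offset=13 len=1
Fragment 2: offset=0 len=2
Fragment 3: offset=5 len=3
Gaps: 2-4 8-12

Answer: 2-4 8-12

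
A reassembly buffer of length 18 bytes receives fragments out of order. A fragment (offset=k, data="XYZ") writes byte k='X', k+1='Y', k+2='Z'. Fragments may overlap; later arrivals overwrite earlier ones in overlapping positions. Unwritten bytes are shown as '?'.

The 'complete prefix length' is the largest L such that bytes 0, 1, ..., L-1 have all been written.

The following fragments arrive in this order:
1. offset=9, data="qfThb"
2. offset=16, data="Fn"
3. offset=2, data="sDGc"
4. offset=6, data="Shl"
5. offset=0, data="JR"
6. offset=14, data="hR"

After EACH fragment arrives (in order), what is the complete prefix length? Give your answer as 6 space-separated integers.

Answer: 0 0 0 0 14 18

Derivation:
Fragment 1: offset=9 data="qfThb" -> buffer=?????????qfThb???? -> prefix_len=0
Fragment 2: offset=16 data="Fn" -> buffer=?????????qfThb??Fn -> prefix_len=0
Fragment 3: offset=2 data="sDGc" -> buffer=??sDGc???qfThb??Fn -> prefix_len=0
Fragment 4: offset=6 data="Shl" -> buffer=??sDGcShlqfThb??Fn -> prefix_len=0
Fragment 5: offset=0 data="JR" -> buffer=JRsDGcShlqfThb??Fn -> prefix_len=14
Fragment 6: offset=14 data="hR" -> buffer=JRsDGcShlqfThbhRFn -> prefix_len=18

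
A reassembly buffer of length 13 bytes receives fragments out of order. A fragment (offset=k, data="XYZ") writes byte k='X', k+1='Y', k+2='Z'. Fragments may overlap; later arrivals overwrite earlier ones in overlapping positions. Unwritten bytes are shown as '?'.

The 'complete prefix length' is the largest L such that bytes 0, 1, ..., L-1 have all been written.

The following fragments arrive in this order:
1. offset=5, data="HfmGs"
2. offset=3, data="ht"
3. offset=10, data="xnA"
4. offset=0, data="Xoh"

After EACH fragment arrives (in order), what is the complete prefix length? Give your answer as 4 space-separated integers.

Fragment 1: offset=5 data="HfmGs" -> buffer=?????HfmGs??? -> prefix_len=0
Fragment 2: offset=3 data="ht" -> buffer=???htHfmGs??? -> prefix_len=0
Fragment 3: offset=10 data="xnA" -> buffer=???htHfmGsxnA -> prefix_len=0
Fragment 4: offset=0 data="Xoh" -> buffer=XohhtHfmGsxnA -> prefix_len=13

Answer: 0 0 0 13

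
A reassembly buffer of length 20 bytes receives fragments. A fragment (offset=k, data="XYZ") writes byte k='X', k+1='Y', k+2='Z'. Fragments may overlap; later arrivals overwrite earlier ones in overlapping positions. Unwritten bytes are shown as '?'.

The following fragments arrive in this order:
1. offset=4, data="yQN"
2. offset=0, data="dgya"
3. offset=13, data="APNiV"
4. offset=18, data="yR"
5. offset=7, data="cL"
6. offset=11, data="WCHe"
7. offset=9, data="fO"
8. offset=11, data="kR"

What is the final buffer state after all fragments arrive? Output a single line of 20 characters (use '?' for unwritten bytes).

Answer: dgyayQNcLfOkRHeNiVyR

Derivation:
Fragment 1: offset=4 data="yQN" -> buffer=????yQN?????????????
Fragment 2: offset=0 data="dgya" -> buffer=dgyayQN?????????????
Fragment 3: offset=13 data="APNiV" -> buffer=dgyayQN??????APNiV??
Fragment 4: offset=18 data="yR" -> buffer=dgyayQN??????APNiVyR
Fragment 5: offset=7 data="cL" -> buffer=dgyayQNcL????APNiVyR
Fragment 6: offset=11 data="WCHe" -> buffer=dgyayQNcL??WCHeNiVyR
Fragment 7: offset=9 data="fO" -> buffer=dgyayQNcLfOWCHeNiVyR
Fragment 8: offset=11 data="kR" -> buffer=dgyayQNcLfOkRHeNiVyR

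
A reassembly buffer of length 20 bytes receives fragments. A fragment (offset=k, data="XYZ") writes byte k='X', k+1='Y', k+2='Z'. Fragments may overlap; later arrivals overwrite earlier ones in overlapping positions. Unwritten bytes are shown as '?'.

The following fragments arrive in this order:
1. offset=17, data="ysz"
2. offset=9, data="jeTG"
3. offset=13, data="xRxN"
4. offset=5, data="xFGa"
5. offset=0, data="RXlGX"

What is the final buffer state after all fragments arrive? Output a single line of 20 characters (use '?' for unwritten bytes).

Answer: RXlGXxFGajeTGxRxNysz

Derivation:
Fragment 1: offset=17 data="ysz" -> buffer=?????????????????ysz
Fragment 2: offset=9 data="jeTG" -> buffer=?????????jeTG????ysz
Fragment 3: offset=13 data="xRxN" -> buffer=?????????jeTGxRxNysz
Fragment 4: offset=5 data="xFGa" -> buffer=?????xFGajeTGxRxNysz
Fragment 5: offset=0 data="RXlGX" -> buffer=RXlGXxFGajeTGxRxNysz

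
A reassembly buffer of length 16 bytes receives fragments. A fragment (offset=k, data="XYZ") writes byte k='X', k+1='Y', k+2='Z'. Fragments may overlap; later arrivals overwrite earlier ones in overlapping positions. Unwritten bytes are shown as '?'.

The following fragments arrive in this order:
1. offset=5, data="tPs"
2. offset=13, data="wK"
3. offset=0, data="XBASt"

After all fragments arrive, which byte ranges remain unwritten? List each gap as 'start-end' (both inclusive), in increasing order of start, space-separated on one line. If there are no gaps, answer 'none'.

Answer: 8-12 15-15

Derivation:
Fragment 1: offset=5 len=3
Fragment 2: offset=13 len=2
Fragment 3: offset=0 len=5
Gaps: 8-12 15-15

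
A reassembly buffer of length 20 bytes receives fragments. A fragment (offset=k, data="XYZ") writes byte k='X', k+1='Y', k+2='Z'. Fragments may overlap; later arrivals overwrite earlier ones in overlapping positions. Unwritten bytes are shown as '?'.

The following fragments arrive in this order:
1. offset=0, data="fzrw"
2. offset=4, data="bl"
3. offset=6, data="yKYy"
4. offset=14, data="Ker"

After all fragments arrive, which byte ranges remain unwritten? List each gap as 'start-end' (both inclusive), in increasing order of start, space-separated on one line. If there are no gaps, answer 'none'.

Answer: 10-13 17-19

Derivation:
Fragment 1: offset=0 len=4
Fragment 2: offset=4 len=2
Fragment 3: offset=6 len=4
Fragment 4: offset=14 len=3
Gaps: 10-13 17-19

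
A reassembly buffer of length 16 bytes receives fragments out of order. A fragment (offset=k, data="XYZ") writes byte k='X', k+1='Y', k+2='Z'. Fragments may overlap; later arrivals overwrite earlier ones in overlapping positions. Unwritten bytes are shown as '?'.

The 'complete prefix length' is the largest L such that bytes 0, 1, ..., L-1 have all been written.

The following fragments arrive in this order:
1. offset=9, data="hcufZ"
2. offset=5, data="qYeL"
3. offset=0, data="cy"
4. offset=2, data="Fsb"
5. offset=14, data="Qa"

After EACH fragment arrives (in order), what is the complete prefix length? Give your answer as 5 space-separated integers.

Answer: 0 0 2 14 16

Derivation:
Fragment 1: offset=9 data="hcufZ" -> buffer=?????????hcufZ?? -> prefix_len=0
Fragment 2: offset=5 data="qYeL" -> buffer=?????qYeLhcufZ?? -> prefix_len=0
Fragment 3: offset=0 data="cy" -> buffer=cy???qYeLhcufZ?? -> prefix_len=2
Fragment 4: offset=2 data="Fsb" -> buffer=cyFsbqYeLhcufZ?? -> prefix_len=14
Fragment 5: offset=14 data="Qa" -> buffer=cyFsbqYeLhcufZQa -> prefix_len=16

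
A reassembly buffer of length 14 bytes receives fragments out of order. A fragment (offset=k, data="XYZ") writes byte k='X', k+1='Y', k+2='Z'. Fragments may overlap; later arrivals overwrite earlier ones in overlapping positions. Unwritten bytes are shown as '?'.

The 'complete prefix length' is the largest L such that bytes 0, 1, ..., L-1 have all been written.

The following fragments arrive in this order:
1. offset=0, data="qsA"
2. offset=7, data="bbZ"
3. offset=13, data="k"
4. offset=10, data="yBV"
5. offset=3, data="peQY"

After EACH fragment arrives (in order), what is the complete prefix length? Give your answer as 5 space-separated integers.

Fragment 1: offset=0 data="qsA" -> buffer=qsA??????????? -> prefix_len=3
Fragment 2: offset=7 data="bbZ" -> buffer=qsA????bbZ???? -> prefix_len=3
Fragment 3: offset=13 data="k" -> buffer=qsA????bbZ???k -> prefix_len=3
Fragment 4: offset=10 data="yBV" -> buffer=qsA????bbZyBVk -> prefix_len=3
Fragment 5: offset=3 data="peQY" -> buffer=qsApeQYbbZyBVk -> prefix_len=14

Answer: 3 3 3 3 14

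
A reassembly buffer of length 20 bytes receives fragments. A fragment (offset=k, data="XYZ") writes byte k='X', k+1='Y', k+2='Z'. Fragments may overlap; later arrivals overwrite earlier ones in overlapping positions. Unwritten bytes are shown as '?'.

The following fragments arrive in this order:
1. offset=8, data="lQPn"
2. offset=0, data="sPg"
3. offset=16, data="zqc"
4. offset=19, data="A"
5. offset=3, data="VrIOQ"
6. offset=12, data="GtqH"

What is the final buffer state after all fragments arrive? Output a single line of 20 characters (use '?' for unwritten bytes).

Fragment 1: offset=8 data="lQPn" -> buffer=????????lQPn????????
Fragment 2: offset=0 data="sPg" -> buffer=sPg?????lQPn????????
Fragment 3: offset=16 data="zqc" -> buffer=sPg?????lQPn????zqc?
Fragment 4: offset=19 data="A" -> buffer=sPg?????lQPn????zqcA
Fragment 5: offset=3 data="VrIOQ" -> buffer=sPgVrIOQlQPn????zqcA
Fragment 6: offset=12 data="GtqH" -> buffer=sPgVrIOQlQPnGtqHzqcA

Answer: sPgVrIOQlQPnGtqHzqcA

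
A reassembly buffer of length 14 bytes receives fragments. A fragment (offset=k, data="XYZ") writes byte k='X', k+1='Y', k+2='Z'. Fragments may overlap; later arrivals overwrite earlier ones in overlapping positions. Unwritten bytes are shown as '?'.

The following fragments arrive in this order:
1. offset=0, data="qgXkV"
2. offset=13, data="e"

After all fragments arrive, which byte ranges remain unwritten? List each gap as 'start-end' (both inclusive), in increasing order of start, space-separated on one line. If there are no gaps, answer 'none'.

Fragment 1: offset=0 len=5
Fragment 2: offset=13 len=1
Gaps: 5-12

Answer: 5-12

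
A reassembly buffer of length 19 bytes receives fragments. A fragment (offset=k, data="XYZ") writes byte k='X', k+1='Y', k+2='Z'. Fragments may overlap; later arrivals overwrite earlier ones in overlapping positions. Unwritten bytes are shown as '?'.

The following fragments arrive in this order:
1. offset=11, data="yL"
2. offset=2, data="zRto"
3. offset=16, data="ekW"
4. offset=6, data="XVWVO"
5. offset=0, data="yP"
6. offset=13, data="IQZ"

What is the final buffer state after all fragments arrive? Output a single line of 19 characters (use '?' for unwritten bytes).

Answer: yPzRtoXVWVOyLIQZekW

Derivation:
Fragment 1: offset=11 data="yL" -> buffer=???????????yL??????
Fragment 2: offset=2 data="zRto" -> buffer=??zRto?????yL??????
Fragment 3: offset=16 data="ekW" -> buffer=??zRto?????yL???ekW
Fragment 4: offset=6 data="XVWVO" -> buffer=??zRtoXVWVOyL???ekW
Fragment 5: offset=0 data="yP" -> buffer=yPzRtoXVWVOyL???ekW
Fragment 6: offset=13 data="IQZ" -> buffer=yPzRtoXVWVOyLIQZekW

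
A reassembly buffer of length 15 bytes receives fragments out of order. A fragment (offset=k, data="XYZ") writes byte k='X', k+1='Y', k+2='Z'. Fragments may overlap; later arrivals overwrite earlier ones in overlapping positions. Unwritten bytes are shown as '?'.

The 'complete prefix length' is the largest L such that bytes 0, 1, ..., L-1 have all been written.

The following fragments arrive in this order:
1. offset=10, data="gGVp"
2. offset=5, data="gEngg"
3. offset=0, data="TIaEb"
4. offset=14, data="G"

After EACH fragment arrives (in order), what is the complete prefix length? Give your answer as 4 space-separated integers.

Answer: 0 0 14 15

Derivation:
Fragment 1: offset=10 data="gGVp" -> buffer=??????????gGVp? -> prefix_len=0
Fragment 2: offset=5 data="gEngg" -> buffer=?????gEngggGVp? -> prefix_len=0
Fragment 3: offset=0 data="TIaEb" -> buffer=TIaEbgEngggGVp? -> prefix_len=14
Fragment 4: offset=14 data="G" -> buffer=TIaEbgEngggGVpG -> prefix_len=15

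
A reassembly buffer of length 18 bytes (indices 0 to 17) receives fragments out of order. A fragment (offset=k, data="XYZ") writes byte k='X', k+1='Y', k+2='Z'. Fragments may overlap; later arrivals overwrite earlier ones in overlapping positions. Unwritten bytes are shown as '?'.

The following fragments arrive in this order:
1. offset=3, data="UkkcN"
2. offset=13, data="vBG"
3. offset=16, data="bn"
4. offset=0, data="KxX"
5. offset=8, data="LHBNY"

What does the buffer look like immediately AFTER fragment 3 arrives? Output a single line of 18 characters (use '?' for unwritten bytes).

Answer: ???UkkcN?????vBGbn

Derivation:
Fragment 1: offset=3 data="UkkcN" -> buffer=???UkkcN??????????
Fragment 2: offset=13 data="vBG" -> buffer=???UkkcN?????vBG??
Fragment 3: offset=16 data="bn" -> buffer=???UkkcN?????vBGbn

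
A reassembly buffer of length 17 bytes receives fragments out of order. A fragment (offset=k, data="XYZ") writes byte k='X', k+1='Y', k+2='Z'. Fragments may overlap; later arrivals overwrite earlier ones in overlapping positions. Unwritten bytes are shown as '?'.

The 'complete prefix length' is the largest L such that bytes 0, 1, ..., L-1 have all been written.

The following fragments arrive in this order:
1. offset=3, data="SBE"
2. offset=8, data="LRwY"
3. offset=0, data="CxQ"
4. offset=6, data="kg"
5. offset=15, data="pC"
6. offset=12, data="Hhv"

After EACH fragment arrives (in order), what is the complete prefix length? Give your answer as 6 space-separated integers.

Fragment 1: offset=3 data="SBE" -> buffer=???SBE??????????? -> prefix_len=0
Fragment 2: offset=8 data="LRwY" -> buffer=???SBE??LRwY????? -> prefix_len=0
Fragment 3: offset=0 data="CxQ" -> buffer=CxQSBE??LRwY????? -> prefix_len=6
Fragment 4: offset=6 data="kg" -> buffer=CxQSBEkgLRwY????? -> prefix_len=12
Fragment 5: offset=15 data="pC" -> buffer=CxQSBEkgLRwY???pC -> prefix_len=12
Fragment 6: offset=12 data="Hhv" -> buffer=CxQSBEkgLRwYHhvpC -> prefix_len=17

Answer: 0 0 6 12 12 17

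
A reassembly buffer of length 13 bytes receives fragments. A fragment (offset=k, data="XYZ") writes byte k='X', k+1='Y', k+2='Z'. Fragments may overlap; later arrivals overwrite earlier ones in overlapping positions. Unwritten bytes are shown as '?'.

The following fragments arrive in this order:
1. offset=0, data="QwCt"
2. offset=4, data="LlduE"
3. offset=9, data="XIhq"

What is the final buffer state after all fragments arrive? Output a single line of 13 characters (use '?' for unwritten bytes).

Fragment 1: offset=0 data="QwCt" -> buffer=QwCt?????????
Fragment 2: offset=4 data="LlduE" -> buffer=QwCtLlduE????
Fragment 3: offset=9 data="XIhq" -> buffer=QwCtLlduEXIhq

Answer: QwCtLlduEXIhq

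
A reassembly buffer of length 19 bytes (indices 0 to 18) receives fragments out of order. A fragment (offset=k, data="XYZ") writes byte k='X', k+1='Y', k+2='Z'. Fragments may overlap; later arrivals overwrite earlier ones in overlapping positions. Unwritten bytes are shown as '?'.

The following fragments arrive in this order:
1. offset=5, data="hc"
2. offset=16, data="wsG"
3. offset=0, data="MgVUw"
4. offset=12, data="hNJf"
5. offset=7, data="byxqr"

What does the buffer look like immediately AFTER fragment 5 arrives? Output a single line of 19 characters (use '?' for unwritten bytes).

Fragment 1: offset=5 data="hc" -> buffer=?????hc????????????
Fragment 2: offset=16 data="wsG" -> buffer=?????hc?????????wsG
Fragment 3: offset=0 data="MgVUw" -> buffer=MgVUwhc?????????wsG
Fragment 4: offset=12 data="hNJf" -> buffer=MgVUwhc?????hNJfwsG
Fragment 5: offset=7 data="byxqr" -> buffer=MgVUwhcbyxqrhNJfwsG

Answer: MgVUwhcbyxqrhNJfwsG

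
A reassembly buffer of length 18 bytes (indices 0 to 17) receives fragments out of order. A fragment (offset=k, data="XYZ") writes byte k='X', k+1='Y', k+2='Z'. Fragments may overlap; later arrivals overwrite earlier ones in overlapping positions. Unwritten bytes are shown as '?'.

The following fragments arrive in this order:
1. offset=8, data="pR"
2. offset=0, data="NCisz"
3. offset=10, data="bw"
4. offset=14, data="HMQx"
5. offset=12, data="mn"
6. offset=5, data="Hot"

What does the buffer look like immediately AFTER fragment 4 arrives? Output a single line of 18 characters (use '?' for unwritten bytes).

Answer: NCisz???pRbw??HMQx

Derivation:
Fragment 1: offset=8 data="pR" -> buffer=????????pR????????
Fragment 2: offset=0 data="NCisz" -> buffer=NCisz???pR????????
Fragment 3: offset=10 data="bw" -> buffer=NCisz???pRbw??????
Fragment 4: offset=14 data="HMQx" -> buffer=NCisz???pRbw??HMQx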